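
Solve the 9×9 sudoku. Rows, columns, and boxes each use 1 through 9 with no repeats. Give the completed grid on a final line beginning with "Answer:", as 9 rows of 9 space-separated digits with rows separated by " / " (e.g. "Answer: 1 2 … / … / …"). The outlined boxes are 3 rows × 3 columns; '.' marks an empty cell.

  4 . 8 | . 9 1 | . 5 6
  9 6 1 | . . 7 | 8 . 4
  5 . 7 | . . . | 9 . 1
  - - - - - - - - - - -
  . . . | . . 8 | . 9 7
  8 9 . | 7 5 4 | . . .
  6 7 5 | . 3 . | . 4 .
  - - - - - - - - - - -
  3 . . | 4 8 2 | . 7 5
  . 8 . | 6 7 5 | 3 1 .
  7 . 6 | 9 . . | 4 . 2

Step 1. [r2c5∈{2}] only 2 remains possible at r2c5, so r2c5=2.
Step 2. [r4c1∈{1,2}] across col 1, 1 lands solely at r4c1, so r4c1=1.
Step 3. [r4c4∈{2}] only 2 remains possible at r4c4. So r4c4=2.
Step 4. [r6c7∈{1,2}] row 6 places 2 nowhere but r6c7. So r6c7=2.
Step 5. [r1c4∈{3}] r1c4's peers cover all but 3. So r1c4=3.
Step 6. [r5c8∈{3,6}] r5c8 is the only open cell in col 8 admitting 6, so r5c8=6.
Step 7. [r3c2∈{2,3}] box 1 places 3 nowhere but r3c2, so r3c2=3.
Step 8. [r8c3∈{2,4,9}] row 8 places 4 nowhere but r8c3, so r8c3=4.
Step 9. [r7c2∈{1}] r7c2 has the single candidate 1, so r7c2=1.
Step 10. [r5c9∈{3}] r5c9 has the single candidate 3, so r5c9=3.
Step 11. [r4c5∈{6}] r4c5's peers cover all but 6. So r4c5=6.
Step 12. [r8c1∈{2}] only 2 remains possible at r8c1. So r8c1=2.
Step 13. [r6c6∈{9}] only 9 remains possible at r6c6 ⇒ r6c6=9.
Step 14. [r5c7∈{1}] r5c7 is down to just 1 ⇒ r5c7=1.
Step 15. [r6c4∈{1}] nothing but 1 survives at r6c4, so r6c4=1.
Step 16. [r9c8∈{8}] r9c8's peers cover all but 8. So r9c8=8.
Step 17. [r2c8∈{3}] r2c8 has the single candidate 3, so r2c8=3.
Step 18. [r3c4∈{8}] r3c4's peers cover all but 8, so r3c4=8.
Step 19. [r7c3∈{9}] r7c3's peers cover all but 9 ⇒ r7c3=9.
Step 20. [r7c7∈{6}] r7c7's peers cover all but 6. So r7c7=6.
Step 21. [r8c9∈{9}] r8c9 has the single candidate 9. So r8c9=9.
Step 22. [r9c6∈{3}] r9c6's peers cover all but 3. So r9c6=3.
Step 23. [r9c5∈{1}] only 1 remains possible at r9c5 ⇒ r9c5=1.
Step 24. [r4c7∈{5}] nothing but 5 survives at r4c7, so r4c7=5.
Step 25. [r5c3∈{2}] only 2 remains possible at r5c3 ⇒ r5c3=2.
Step 26. [r9c2∈{5}] r9c2 is down to just 5, so r9c2=5.
Step 27. [r1c7∈{7}] r1c7 has the single candidate 7 ⇒ r1c7=7.
Step 28. [r4c2∈{4}] only 4 remains possible at r4c2 ⇒ r4c2=4.
Step 29. [r1c2∈{2}] r1c2 has the single candidate 2. So r1c2=2.
Step 30. [r6c9∈{8}] r6c9's peers cover all but 8 ⇒ r6c9=8.
Step 31. [r3c5∈{4}] nothing but 4 survives at r3c5 ⇒ r3c5=4.
Step 32. [r3c8∈{2}] r3c8 is down to just 2. So r3c8=2.
Step 33. [r4c3∈{3}] nothing but 3 survives at r4c3 ⇒ r4c3=3.
Step 34. [r2c4∈{5}] only 5 remains possible at r2c4 ⇒ r2c4=5.
Step 35. [r3c6∈{6}] r3c6's peers cover all but 6, so r3c6=6.

Answer: 4 2 8 3 9 1 7 5 6 / 9 6 1 5 2 7 8 3 4 / 5 3 7 8 4 6 9 2 1 / 1 4 3 2 6 8 5 9 7 / 8 9 2 7 5 4 1 6 3 / 6 7 5 1 3 9 2 4 8 / 3 1 9 4 8 2 6 7 5 / 2 8 4 6 7 5 3 1 9 / 7 5 6 9 1 3 4 8 2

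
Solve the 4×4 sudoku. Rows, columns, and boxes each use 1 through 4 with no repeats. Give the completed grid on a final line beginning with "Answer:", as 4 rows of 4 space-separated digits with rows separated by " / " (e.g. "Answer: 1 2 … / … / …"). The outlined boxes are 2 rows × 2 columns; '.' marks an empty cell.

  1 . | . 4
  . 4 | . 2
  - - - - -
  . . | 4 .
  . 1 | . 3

Step 1. [r2c1∈{3}] nothing but 3 survives at r2c1 ⇒ r2c1=3.
Step 2. [r3c1∈{2}] nothing but 2 survives at r3c1, so r3c1=2.
Step 3. [r4c3∈{2}] nothing but 2 survives at r4c3, so r4c3=2.
Step 4. [r3c2∈{3}] only 3 remains possible at r3c2. So r3c2=3.
Step 5. [r2c3∈{1}] r2c3 is down to just 1. So r2c3=1.
Step 6. [r3c4∈{1}] r3c4 has the single candidate 1 ⇒ r3c4=1.
Step 7. [r4c1∈{4}] nothing but 4 survives at r4c1. So r4c1=4.
Step 8. [r1c2∈{2}] r1c2 has the single candidate 2, so r1c2=2.
Step 9. [r1c3∈{3}] nothing but 3 survives at r1c3 ⇒ r1c3=3.

Answer: 1 2 3 4 / 3 4 1 2 / 2 3 4 1 / 4 1 2 3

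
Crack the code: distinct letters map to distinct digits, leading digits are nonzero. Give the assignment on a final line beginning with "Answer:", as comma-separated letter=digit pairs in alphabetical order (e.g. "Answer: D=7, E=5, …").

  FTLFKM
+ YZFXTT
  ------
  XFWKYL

Step 1. [col 1: M + T ≡ L (mod 10)] several values work for L in column 1 (M + T ≡ L (mod 10), carry-in 0); try L=5, so L=5.
Step 2. [col 1: M + T ≡ L (mod 10)] no forcing yet in column 1 (carry-in 0); M=1 is free and consistent — try it ⇒ M=1.
Step 3. [col 1: M + T ≡ L (mod 10)] from column 1 (M=1, L=5, carry-in 0, digits 1,5 already taken and all letters distinct): T must equal 4, so T=4.
Step 4. [col 2: K + T ≡ Y (mod 10)] column 2 (K + T ≡ Y (mod 10), carry-in 0) doesn't pin Y yet; pick Y=3 and continue ⇒ Y=3.
Step 5. [col 2: K + T ≡ Y (mod 10)] in column 2 we have K+T≡Y with carry-in 0; given T=4, Y=3 and digits 1,3,4,5 already taken and all letters distinct, that pins K to 9. So K=9.
Step 6. [col 3: F + X ≡ K (mod 10)] several values work for F in column 3 (F + X ≡ K (mod 10), carry-in 1); try F=2 ⇒ F=2.
Step 7. [col 3: F + X ≡ K (mod 10)] column 3: given F=2, K=9, carry-in 1, and digits 1,2,3,4,5,9 already taken and all letters distinct, F+X≡K (mod 10) forces X=6 ⇒ X=6.
Step 8. [col 4: L + F ≡ W (mod 10)] column 4 reads L+F+carry(0)=W with L=5, F=2; with digits 1,2,3,4,5,6,9 already taken and all letters distinct, the only value for W is 7. So W=7.
Step 9. [col 5: T + Z ≡ F (mod 10)] from column 5 (T=4, F=2, carry-in 0, digits 1,2,3,4,5,6,7,9 already taken and all letters distinct): Z must equal 8 ⇒ Z=8.

Answer: F=2, K=9, L=5, M=1, T=4, W=7, X=6, Y=3, Z=8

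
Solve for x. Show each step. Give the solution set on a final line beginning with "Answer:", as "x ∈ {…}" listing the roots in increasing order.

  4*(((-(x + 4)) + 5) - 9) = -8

Step 1. [4*(((-(x + 4)) + 5) - 9) = -8] divide by the outer 4 ⇒ div: ((-(x + 4)) + 5) - 9 = -2.
Step 2. [((-(x + 4)) + 5) - 9 = -2] the outer -9 inverts by adding 9. So sub: (-(x + 4)) + 5 = 7.
Step 3. [(-(x + 4)) + 5 = 7] peel the +5: subtract 5 from each side. So sub: -(x + 4) = 2.
Step 4. [-(x + 4) = 2] LHS negated; negate both sides, so neg: x + 4 = -2.
Step 5. [x + 4 = -2] the outer +4 inverts by subtracting 4 ⇒ sub: x = -6.

Answer: x ∈ {-6}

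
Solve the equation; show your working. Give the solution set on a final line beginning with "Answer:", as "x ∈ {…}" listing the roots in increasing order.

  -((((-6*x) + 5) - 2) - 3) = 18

Step 1. [-((((-6*x) + 5) - 2) - 3) = 18] leading − — multiply by −1, so neg: (((-6*x) + 5) - 2) - 3 = -18.
Step 2. [(((-6*x) + 5) - 2) - 3 = -18] add 3: x sits inside (… - 3), so sub: ((-6*x) + 5) - 2 = -15.
Step 3. [((-6*x) + 5) - 2 = -15] 2 comes off first (add 2), so sub: (-6*x) + 5 = -13.
Step 4. [(-6*x) + 5 = -13] +5 is outermost — subtract 5 both sides. So sub: -6*x = -18.
Step 5. [-6*x = -18] leading coefficient -6: divide by -6. So div: x = 3.

Answer: x ∈ {3}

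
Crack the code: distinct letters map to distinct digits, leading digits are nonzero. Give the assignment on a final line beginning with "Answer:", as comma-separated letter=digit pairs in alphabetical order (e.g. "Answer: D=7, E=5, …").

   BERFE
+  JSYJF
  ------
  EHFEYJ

Step 1. [col 1: E + F ≡ J (mod 10)] no forcing yet in column 1 (carry-in 0); E=1 is free and consistent — try it ⇒ E=1.
Step 2. [col 1: E + F ≡ J (mod 10)] no forcing yet in column 1 (carry-in 0); J=9 is free and consistent — try it, so J=9.
Step 3. [col 1: E + F ≡ J (mod 10)] column 1 reads E+F+carry(0)=J with E=1, J=9; with digits 1,9 already taken and all letters distinct, the only value for F is 8 ⇒ F=8.
Step 4. [col 2: F + J ≡ Y (mod 10)] column 2: given F=8, J=9, carry-in 0, and digits 1,8,9 already taken and all letters distinct, F+J≡Y (mod 10) forces Y=7 ⇒ Y=7.
Step 5. [col 3: R + Y ≡ E (mod 10)] column 3: given Y=7, E=1, carry-in 1, and digits 1,7,8,9 already taken and all letters distinct, R+Y≡E (mod 10) forces R=3, so R=3.
Step 6. [col 4: E + S ≡ F (mod 10)] column 4 reads E+S+carry(1)=F with E=1, F=8; with digits 1,3,7,8,9 already taken and all letters distinct, the only value for S is 6 ⇒ S=6.
Step 7. [col 5: B + J ≡ H (mod 10)] in column 5 we have B+J≡H with carry-in 0; given J=9 and digits 1,3,6,7,8,9 already taken and all letters distinct, that pins B to 5 ⇒ B=5.
Step 8. [col 5: B + J ≡ H (mod 10)] in column 5 we have B+J≡H with carry-in 0; given B=5, J=9 and digits 1,3,5,6,7,8,9 already taken and all letters distinct, that pins H to 4. So H=4.

Answer: B=5, E=1, F=8, H=4, J=9, R=3, S=6, Y=7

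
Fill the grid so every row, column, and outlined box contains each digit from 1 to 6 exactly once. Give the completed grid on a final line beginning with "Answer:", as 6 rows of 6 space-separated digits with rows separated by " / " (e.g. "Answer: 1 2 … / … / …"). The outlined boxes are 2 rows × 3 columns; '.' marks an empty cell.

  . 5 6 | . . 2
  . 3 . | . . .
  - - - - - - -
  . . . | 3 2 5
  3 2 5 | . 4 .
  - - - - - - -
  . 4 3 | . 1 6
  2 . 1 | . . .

Step 1. [r3c1∈{1,4,6}] col 1 places 6 nowhere but r3c1, so r3c1=6.
Step 2. [r6c6∈{3,4}] 3 has one home in col 6: r6c6, so r6c6=3.
Step 3. [r2c6∈{1,4}] r2c6 is the only open cell in col 6 admitting 4. So r2c6=4.
Step 4. [r1c4∈{1}] r1c4's peers cover all but 1, so r1c4=1.
Step 5. [r6c5∈{5}] nothing but 5 survives at r6c5, so r6c5=5.
Step 6. [r2c5∈{6}] r2c5 has the single candidate 6, so r2c5=6.
Step 7. [r2c3∈{2}] nothing but 2 survives at r2c3 ⇒ r2c3=2.
Step 8. [r1c5∈{3}] r1c5 has the single candidate 3. So r1c5=3.
Step 9. [r5c1∈{5}] r5c1 has the single candidate 5, so r5c1=5.
Step 10. [r3c2∈{1}] r3c2's peers cover all but 1, so r3c2=1.
Step 11. [r5c4∈{2}] r5c4's peers cover all but 2 ⇒ r5c4=2.
Step 12. [r4c6∈{1}] r4c6 is down to just 1, so r4c6=1.
Step 13. [r4c4∈{6}] nothing but 6 survives at r4c4 ⇒ r4c4=6.
Step 14. [r3c3∈{4}] r3c3 has the single candidate 4 ⇒ r3c3=4.
Step 15. [r6c2∈{6}] r6c2 is down to just 6 ⇒ r6c2=6.
Step 16. [r2c4∈{5}] r2c4's peers cover all but 5. So r2c4=5.
Step 17. [r6c4∈{4}] r6c4's peers cover all but 4. So r6c4=4.
Step 18. [r2c1∈{1}] r2c1's peers cover all but 1, so r2c1=1.
Step 19. [r1c1∈{4}] only 4 remains possible at r1c1. So r1c1=4.

Answer: 4 5 6 1 3 2 / 1 3 2 5 6 4 / 6 1 4 3 2 5 / 3 2 5 6 4 1 / 5 4 3 2 1 6 / 2 6 1 4 5 3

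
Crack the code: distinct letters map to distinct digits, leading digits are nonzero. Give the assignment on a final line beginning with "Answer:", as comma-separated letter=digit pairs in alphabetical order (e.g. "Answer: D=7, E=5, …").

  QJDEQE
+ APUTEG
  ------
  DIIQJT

Step 1. [col 1: E + G ≡ T (mod 10)] column 1 (E + G ≡ T (mod 10), carry-in 0) doesn't pin G yet; pick G=9 and continue. So G=9.
Step 2. [col 1: E + G ≡ T (mod 10)] column 1 (E + G ≡ T (mod 10), carry-in 0) doesn't pin E yet; pick E=3 and continue, so E=3.
Step 3. [col 1: E + G ≡ T (mod 10)] in column 1 we have E+G≡T with carry-in 0; given E=3, G=9 and digits 3,9 already taken and all letters distinct, that pins T to 2, so T=2.
Step 4. [col 2: Q + E ≡ J (mod 10)] column 2 (Q + E ≡ J (mod 10), carry-in 1) doesn't pin J yet; pick J=0 and continue ⇒ J=0.
Step 5. [col 2: Q + E ≡ J (mod 10)] from column 2 (E=3, J=0, carry-in 1, digits 0,2,3,9 already taken and all letters distinct): Q must equal 6, so Q=6.
Step 6. [col 4: D + U ≡ I (mod 10)] several values work for U in column 4 (D + U ≡ I (mod 10), carry-in 0); try U=8. So U=8.
Step 7. [col 4: D + U ≡ I (mod 10)] from column 4 (U=8, carry-in 0, digits 0,2,3,6,8,9 already taken and all letters distinct): I must equal 5 ⇒ I=5.
Step 8. [col 4: D + U ≡ I (mod 10)] column 4 reads D+U+carry(0)=I with U=8, I=5; with digits 0,2,3,5,6,8,9 already taken and all letters distinct, the only value for D is 7 ⇒ D=7.
Step 9. [col 5: J + P ≡ I (mod 10)] column 5 reads J+P+carry(1)=I with J=0, I=5; with digits 0,2,3,5,6,7,8,9 already taken and all letters distinct, the only value for P is 4. So P=4.
Step 10. [col 6: Q + A ≡ D (mod 10)] column 6 reads Q+A+carry(0)=D with Q=6, D=7; with digits 0,2,3,4,5,6,7,8,9 already taken and all letters distinct, the only value for A is 1 ⇒ A=1.

Answer: A=1, D=7, E=3, G=9, I=5, J=0, P=4, Q=6, T=2, U=8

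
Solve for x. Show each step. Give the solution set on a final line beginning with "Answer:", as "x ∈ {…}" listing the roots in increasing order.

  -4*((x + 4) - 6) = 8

Step 1. [-4*((x + 4) - 6) = 8] -4·(inner) — divide through by -4 ⇒ div: (x + 4) - 6 = -2.
Step 2. [(x + 4) - 6 = -2] the outer -6 inverts by adding 6, so sub: x + 4 = 4.
Step 3. [x + 4 = 4] 4 comes off first (subtract 4) ⇒ sub: x = 0.

Answer: x ∈ {0}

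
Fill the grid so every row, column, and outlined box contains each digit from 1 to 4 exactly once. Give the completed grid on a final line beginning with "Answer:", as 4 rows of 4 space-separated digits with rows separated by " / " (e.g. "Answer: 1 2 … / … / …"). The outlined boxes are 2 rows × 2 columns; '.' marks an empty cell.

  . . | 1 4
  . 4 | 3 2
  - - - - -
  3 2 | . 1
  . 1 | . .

Step 1. [r4c1∈{4}] r4c1 has the single candidate 4. So r4c1=4.
Step 2. [r4c3∈{2}] r4c3 has the single candidate 2. So r4c3=2.
Step 3. [r1c1∈{2}] r1c1 has the single candidate 2 ⇒ r1c1=2.
Step 4. [r2c1∈{1}] nothing but 1 survives at r2c1. So r2c1=1.
Step 5. [r3c3∈{4}] r3c3 has the single candidate 4, so r3c3=4.
Step 6. [r4c4∈{3}] r4c4 is down to just 3. So r4c4=3.
Step 7. [r1c2∈{3}] r1c2 has the single candidate 3 ⇒ r1c2=3.

Answer: 2 3 1 4 / 1 4 3 2 / 3 2 4 1 / 4 1 2 3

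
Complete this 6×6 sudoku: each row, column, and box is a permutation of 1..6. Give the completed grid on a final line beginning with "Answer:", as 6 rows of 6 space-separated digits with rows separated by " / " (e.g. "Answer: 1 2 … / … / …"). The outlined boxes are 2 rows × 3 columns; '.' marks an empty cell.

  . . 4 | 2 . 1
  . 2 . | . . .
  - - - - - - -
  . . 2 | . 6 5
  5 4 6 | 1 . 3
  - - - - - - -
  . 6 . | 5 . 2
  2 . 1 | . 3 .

Step 1. [r2c4∈{3,4,6}] col 4 places 3 nowhere but r2c4 ⇒ r2c4=3.
Step 2. [r2c6∈{4,6}] in box 2, 6 fits only at r2c6. So r2c6=6.
Step 3. [r1c5∈{5}] r1c5 has the single candidate 5 ⇒ r1c5=5.
Step 4. [r3c2∈{1,3}] r3c2 is the only open cell in col 2 admitting 1 ⇒ r3c2=1.
Step 5. [r3c1∈{3}] r3c1's peers cover all but 3. So r3c1=3.
Step 6. [r6c6∈{4}] r6c6 has the single candidate 4 ⇒ r6c6=4.
Step 7. [r6c4∈{6}] r6c4's peers cover all but 6. So r6c4=6.
Step 8. [r5c1∈{4}] r5c1 has the single candidate 4, so r5c1=4.
Step 9. [r6c2∈{5}] only 5 remains possible at r6c2 ⇒ r6c2=5.
Step 10. [r1c2∈{3}] only 3 remains possible at r1c2. So r1c2=3.
Step 11. [r2c3∈{5}] r2c3 is down to just 5 ⇒ r2c3=5.
Step 12. [r5c3∈{3}] r5c3 has the single candidate 3. So r5c3=3.
Step 13. [r2c1∈{1}] nothing but 1 survives at r2c1 ⇒ r2c1=1.
Step 14. [r2c5∈{4}] nothing but 4 survives at r2c5. So r2c5=4.
Step 15. [r1c1∈{6}] only 6 remains possible at r1c1, so r1c1=6.
Step 16. [r3c4∈{4}] r3c4's peers cover all but 4, so r3c4=4.
Step 17. [r5c5∈{1}] r5c5 is down to just 1, so r5c5=1.
Step 18. [r4c5∈{2}] only 2 remains possible at r4c5 ⇒ r4c5=2.

Answer: 6 3 4 2 5 1 / 1 2 5 3 4 6 / 3 1 2 4 6 5 / 5 4 6 1 2 3 / 4 6 3 5 1 2 / 2 5 1 6 3 4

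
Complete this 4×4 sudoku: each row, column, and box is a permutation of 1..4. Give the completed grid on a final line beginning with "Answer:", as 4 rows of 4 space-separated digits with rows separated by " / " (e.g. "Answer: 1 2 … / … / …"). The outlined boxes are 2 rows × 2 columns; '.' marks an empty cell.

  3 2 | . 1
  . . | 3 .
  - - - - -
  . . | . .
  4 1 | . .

Step 1. [r4c3∈{2}] r4c3's peers cover all but 2. So r4c3=2.
Step 2. [r1c3∈{4}] r1c3's peers cover all but 4, so r1c3=4.
Step 3. [r3c2∈{3}] r3c2's peers cover all but 3 ⇒ r3c2=3.
Step 4. [r2c2∈{4}] r2c2's peers cover all but 4. So r2c2=4.
Step 5. [r2c4∈{2}] r2c4 is down to just 2, so r2c4=2.
Step 6. [r2c1∈{1}] r2c1 has the single candidate 1 ⇒ r2c1=1.
Step 7. [r3c1∈{2}] r3c1's peers cover all but 2 ⇒ r3c1=2.
Step 8. [r3c4∈{4}] only 4 remains possible at r3c4, so r3c4=4.
Step 9. [r3c3∈{1}] r3c3's peers cover all but 1, so r3c3=1.
Step 10. [r4c4∈{3}] r4c4's peers cover all but 3, so r4c4=3.

Answer: 3 2 4 1 / 1 4 3 2 / 2 3 1 4 / 4 1 2 3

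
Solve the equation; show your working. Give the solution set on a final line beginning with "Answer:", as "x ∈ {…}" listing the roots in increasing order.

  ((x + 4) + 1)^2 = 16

Step 1. [((x + 4) + 1)^2 = 16] LHS squared, RHS 16 ≥ 0: apply √ (±). So sqrt: (x + 4) + 1 = 4 or -4.
Step 2. [(x + 4) + 1 = 4 or -4] subtract 1: x sits inside (… + 1) ⇒ sub: x + 4 = 3 or -5.
Step 3. [x + 4 = 3 or -5] peel the +4: subtract 4 from each side, so sub: x = -1 or -9.

Answer: x ∈ {-9, -1}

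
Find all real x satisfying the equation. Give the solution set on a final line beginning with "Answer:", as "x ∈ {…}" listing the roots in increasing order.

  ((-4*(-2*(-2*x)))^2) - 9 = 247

Step 1. [((-4*(-2*(-2*x)))^2) - 9 = 247] add 9: x sits inside (… - 9), so sub: (-4*(-2*(-2*x)))^2 = 256.
Step 2. [(-4*(-2*(-2*x)))^2 = 256] 256 ≥ 0, LHS is (·)² — take ±√. So sqrt: -4*(-2*(-2*x)) = 16 or -16.
Step 3. [-4*(-2*(-2*x)) = 16 or -16] -4·(inner) — divide through by -4, so div: -2*(-2*x) = -4 or 4.
Step 4. [-2*(-2*x) = -4 or 4] LHS = -2·(…); ÷-2 both sides, so div: -2*x = 2 or -2.
Step 5. [-2*x = 2 or -2] LHS = -2·(…); ÷-2 both sides, so div: x = -1 or 1.

Answer: x ∈ {-1, 1}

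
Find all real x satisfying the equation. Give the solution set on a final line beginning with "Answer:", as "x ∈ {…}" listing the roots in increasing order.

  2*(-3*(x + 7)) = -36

Step 1. [2*(-3*(x + 7)) = -36] leading coefficient 2: divide by 2. So div: -3*(x + 7) = -18.
Step 2. [-3*(x + 7) = -18] -3 out front; divide by -3, so div: x + 7 = 6.
Step 3. [x + 7 = 6] peel the +7: subtract 7 from each side, so sub: x = -1.

Answer: x ∈ {-1}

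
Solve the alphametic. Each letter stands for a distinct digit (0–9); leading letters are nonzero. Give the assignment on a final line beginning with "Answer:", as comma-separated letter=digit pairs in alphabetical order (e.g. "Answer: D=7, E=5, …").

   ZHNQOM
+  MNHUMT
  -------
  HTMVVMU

Step 1. [col 1: M + T ≡ U (mod 10)] several values work for T in column 1 (M + T ≡ U (mod 10), carry-in 0); try T=2. So T=2.
Step 2. [col 1: M + T ≡ U (mod 10)] column 1 (M + T ≡ U (mod 10), carry-in 0) doesn't pin U yet; pick U=6 and continue, so U=6.
Step 3. [H] the sum has 7 digits but both addends have 6; that extra leading digit H is the final carry, namely 1 ⇒ H=1.
Step 4. [col 1: M + T ≡ U (mod 10)] column 1 reads M+T+carry(0)=U with T=2, U=6; with digits 1,2,6 already taken and all letters distinct, the only value for M is 4, so M=4.
Step 5. [col 2: O + M ≡ M (mod 10)] column 2 reads O+M+carry(0)=M with M=4; with digits 1,2,4,6 already taken and all letters distinct, the only value for O is 0. So O=0.
Step 6. [col 3: Q + U ≡ V (mod 10)] several values work for V in column 3 (Q + U ≡ V (mod 10), carry-in 0); try V=5, so V=5.
Step 7. [col 3: Q + U ≡ V (mod 10)] in column 3 we have Q+U≡V with carry-in 0; given U=6, V=5 and digits 0,1,2,4,5,6 already taken and all letters distinct, that pins Q to 9, so Q=9.
Step 8. [col 4: N + H ≡ V (mod 10)] from column 4 (H=1, V=5, carry-in 1, digits 0,1,2,4,5,6,9 already taken and all letters distinct): N must equal 3, so N=3.
Step 9. [col 6: Z + M ≡ T (mod 10)] from column 6 (M=4, T=2, carry-in 0, digits 0,1,2,3,4,5,6,9 already taken and all letters distinct): Z must equal 8, so Z=8.

Answer: H=1, M=4, N=3, O=0, Q=9, T=2, U=6, V=5, Z=8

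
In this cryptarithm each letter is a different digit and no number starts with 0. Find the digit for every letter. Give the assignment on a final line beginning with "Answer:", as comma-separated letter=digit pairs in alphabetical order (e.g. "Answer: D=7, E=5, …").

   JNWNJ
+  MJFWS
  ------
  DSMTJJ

Step 1. [D] the sum has 6 digits but both addends have 5; that extra leading digit D is the final carry, namely 1 ⇒ D=1.
Step 2. [col 1: J + S ≡ J (mod 10)] in column 1 we have J+S≡J with carry-in 0; given nothing yet and digits 1 already taken and all letters distinct, that pins S to 0, so S=0.
Step 3. [col 1: J + S ≡ J (mod 10)] column 1 (J + S ≡ J (mod 10), carry-in 0) doesn't pin J yet; pick J=2 and continue, so J=2.
Step 4. [col 2: N + W ≡ J (mod 10)] W=7 is one option consistent with column 2 (N + W ≡ J (mod 10), carry-in 0) — take it. So W=7.
Step 5. [col 2: N + W ≡ J (mod 10)] from column 2 (W=7, J=2, carry-in 0, digits 0,1,2,7 already taken and all letters distinct): N must equal 5 ⇒ N=5.
Step 6. [col 3: W + F ≡ T (mod 10)] several values work for F in column 3 (W + F ≡ T (mod 10), carry-in 1); try F=6, so F=6.
Step 7. [col 3: W + F ≡ T (mod 10)] column 3: given W=7, F=6, carry-in 1, and digits 0,1,2,5,6,7 already taken and all letters distinct, W+F≡T (mod 10) forces T=4 ⇒ T=4.
Step 8. [col 4: N + J ≡ M (mod 10)] column 4 reads N+J+carry(1)=M with N=5, J=2; with digits 0,1,2,4,5,6,7 already taken and all letters distinct, the only value for M is 8, so M=8.

Answer: D=1, F=6, J=2, M=8, N=5, S=0, T=4, W=7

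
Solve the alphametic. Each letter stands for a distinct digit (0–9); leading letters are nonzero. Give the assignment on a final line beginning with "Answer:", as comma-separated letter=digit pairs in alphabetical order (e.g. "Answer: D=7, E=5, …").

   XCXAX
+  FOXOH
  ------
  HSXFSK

Step 1. [col 1: X + H ≡ K (mod 10)] K=0 is one option consistent with column 1 (X + H ≡ K (mod 10), carry-in 0) — take it ⇒ K=0.
Step 2. [col 1: X + H ≡ K (mod 10)] column 1 (X + H ≡ K (mod 10), carry-in 0) doesn't pin X yet; pick X=9 and continue, so X=9.
Step 3. [col 1: X + H ≡ K (mod 10)] column 1 reads X+H+carry(0)=K with X=9, K=0; with digits 0,9 already taken and all letters distinct, the only value for H is 1 ⇒ H=1.
Step 4. [col 2: A + O ≡ S (mod 10)] column 2 (A + O ≡ S (mod 10), carry-in 1) doesn't pin O yet; pick O=2 and continue, so O=2.
Step 5. [col 2: A + O ≡ S (mod 10)] A=4 is one option consistent with column 2 (A + O ≡ S (mod 10), carry-in 1) — take it, so A=4.
Step 6. [col 2: A + O ≡ S (mod 10)] column 2 reads A+O+carry(1)=S with A=4, O=2; with digits 0,1,2,4,9 already taken and all letters distinct, the only value for S is 7 ⇒ S=7.
Step 7. [col 3: X + X ≡ F (mod 10)] in column 3 we have X+X≡F with carry-in 0; given X=9 and digits 0,1,2,4,7,9 already taken and all letters distinct, that pins F to 8 ⇒ F=8.
Step 8. [col 4: C + O ≡ X (mod 10)] column 4: given O=2, X=9, carry-in 1, and digits 0,1,2,4,7,8,9 already taken and all letters distinct, C+O≡X (mod 10) forces C=6, so C=6.

Answer: A=4, C=6, F=8, H=1, K=0, O=2, S=7, X=9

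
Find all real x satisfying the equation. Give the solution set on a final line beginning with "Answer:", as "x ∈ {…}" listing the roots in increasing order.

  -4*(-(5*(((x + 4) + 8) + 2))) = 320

Step 1. [-4*(-(5*(((x + 4) + 8) + 2))) = 320] divide by the outer -4. So div: -(5*(((x + 4) + 8) + 2)) = -80.
Step 2. [-(5*(((x + 4) + 8) + 2)) = -80] LHS negated; negate both sides, so neg: 5*(((x + 4) + 8) + 2) = 80.
Step 3. [5*(((x + 4) + 8) + 2) = 80] LHS = 5·(…); ÷5 both sides ⇒ div: ((x + 4) + 8) + 2 = 16.
Step 4. [((x + 4) + 8) + 2 = 16] 2 comes off first (subtract 2). So sub: (x + 4) + 8 = 14.
Step 5. [(x + 4) + 8 = 14] peel the +8: subtract 8 from each side. So sub: x + 4 = 6.
Step 6. [x + 4 = 6] 4 comes off first (subtract 4) ⇒ sub: x = 2.

Answer: x ∈ {2}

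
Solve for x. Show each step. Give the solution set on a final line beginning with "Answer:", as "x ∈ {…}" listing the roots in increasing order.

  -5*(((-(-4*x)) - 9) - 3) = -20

Step 1. [-5*(((-(-4*x)) - 9) - 3) = -20] LHS = -5·(…); ÷-5 both sides. So div: ((-(-4*x)) - 9) - 3 = 4.
Step 2. [((-(-4*x)) - 9) - 3 = 4] -3 is outermost — add 3 both sides ⇒ sub: (-(-4*x)) - 9 = 7.
Step 3. [(-(-4*x)) - 9 = 7] 9 comes off first (add 9), so sub: -(-4*x) = 16.
Step 4. [-(-4*x) = 16] flip signs both sides ⇒ neg: -4*x = -16.
Step 5. [-4*x = -16] -4·(inner) — divide through by -4 ⇒ div: x = 4.

Answer: x ∈ {4}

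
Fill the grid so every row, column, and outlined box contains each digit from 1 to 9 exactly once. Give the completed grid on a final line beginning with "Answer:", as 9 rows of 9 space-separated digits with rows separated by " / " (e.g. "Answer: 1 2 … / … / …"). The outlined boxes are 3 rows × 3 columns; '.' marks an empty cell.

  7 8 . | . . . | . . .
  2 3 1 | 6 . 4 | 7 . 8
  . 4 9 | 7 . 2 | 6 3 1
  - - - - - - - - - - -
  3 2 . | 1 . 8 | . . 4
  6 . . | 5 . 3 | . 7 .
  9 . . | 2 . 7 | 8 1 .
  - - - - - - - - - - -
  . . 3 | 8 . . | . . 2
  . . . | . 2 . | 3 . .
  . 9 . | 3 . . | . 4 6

Step 1. [r1c4∈{9}] r1c4's peers cover all but 9. So r1c4=9.
Step 2. [r1c9∈{5}] nothing but 5 survives at r1c9 ⇒ r1c9=5.
Step 3. [r5c9∈{9}] nothing but 9 survives at r5c9 ⇒ r5c9=9.
Step 4. [r7c7∈{1,5,9}] across col 7, 9 lands solely at r7c7 ⇒ r7c7=9.
Step 5. [r7c8∈{5}] nothing but 5 survives at r7c8 ⇒ r7c8=5.
Step 6. [r1c6∈{1}] only 1 remains possible at r1c6. So r1c6=1.
Step 7. [r9c6∈{5}] only 5 remains possible at r9c6 ⇒ r9c6=5.
Step 8. [r5c3∈{4,8}] r5c3 is the only open cell in row 5 admitting 8. So r5c3=8.
Step 9. [r6c3∈{4,5}] r6c3 is the only open cell in box 4 admitting 4 ⇒ r6c3=4.
Step 10. [r4c3∈{5,7}] in row 4, 7 fits only at r4c3 ⇒ r4c3=7.
Step 11. [r8c3∈{5,6}] across col 3, 5 lands solely at r8c3. So r8c3=5.
Step 12. [r7c6∈{6}] r7c6's peers cover all but 6 ⇒ r7c6=6.
Step 13. [r9c1∈{1,8}] in row 9, 8 fits only at r9c1. So r9c1=8.
Step 14. [r8c2∈{1,6,7}] in row 8, 6 fits only at r8c2, so r8c2=6.
Step 15. [r8c1∈{1,4}] 1 has one home in row 8: r8c1, so r8c1=1.
Step 16. [r7c5∈{1,4,7}] in row 7, 1 fits only at r7c5. So r7c5=1.
Step 17. [r4c8∈{6}] nothing but 6 survives at r4c8. So r4c8=6.
Step 18. [r2c5∈{5}] nothing but 5 survives at r2c5 ⇒ r2c5=5.
Step 19. [r1c7∈{2,4}] row 1 places 4 nowhere but r1c7 ⇒ r1c7=4.
Step 20. [r8c8∈{8}] only 8 remains possible at r8c8. So r8c8=8.
Step 21. [r8c6∈{9}] r8c6's peers cover all but 9, so r8c6=9.
Step 22. [r2c8∈{9}] r2c8 is down to just 9, so r2c8=9.
Step 23. [r4c7∈{5}] r4c7 is down to just 5 ⇒ r4c7=5.
Step 24. [r5c7∈{2}] r5c7's peers cover all but 2 ⇒ r5c7=2.
Step 25. [r4c5∈{9}] r4c5's peers cover all but 9 ⇒ r4c5=9.
Step 26. [r9c5∈{7}] only 7 remains possible at r9c5 ⇒ r9c5=7.
Step 27. [r7c1∈{4}] only 4 remains possible at r7c1. So r7c1=4.
Step 28. [r5c2∈{1}] r5c2 has the single candidate 1, so r5c2=1.
Step 29. [r1c8∈{2}] nothing but 2 survives at r1c8 ⇒ r1c8=2.
Step 30. [r3c1∈{5}] r3c1's peers cover all but 5, so r3c1=5.
Step 31. [r8c4∈{4}] only 4 remains possible at r8c4. So r8c4=4.
Step 32. [r1c3∈{6}] r1c3 has the single candidate 6, so r1c3=6.
Step 33. [r9c7∈{1}] r9c7 is down to just 1 ⇒ r9c7=1.
Step 34. [r1c5∈{3}] nothing but 3 survives at r1c5. So r1c5=3.
Step 35. [r7c2∈{7}] r7c2's peers cover all but 7 ⇒ r7c2=7.
Step 36. [r6c5∈{6}] nothing but 6 survives at r6c5, so r6c5=6.
Step 37. [r3c5∈{8}] r3c5 has the single candidate 8, so r3c5=8.
Step 38. [r5c5∈{4}] r5c5 is down to just 4. So r5c5=4.
Step 39. [r8c9∈{7}] r8c9 is down to just 7 ⇒ r8c9=7.
Step 40. [r6c9∈{3}] r6c9's peers cover all but 3, so r6c9=3.
Step 41. [r9c3∈{2}] only 2 remains possible at r9c3. So r9c3=2.
Step 42. [r6c2∈{5}] r6c2's peers cover all but 5. So r6c2=5.

Answer: 7 8 6 9 3 1 4 2 5 / 2 3 1 6 5 4 7 9 8 / 5 4 9 7 8 2 6 3 1 / 3 2 7 1 9 8 5 6 4 / 6 1 8 5 4 3 2 7 9 / 9 5 4 2 6 7 8 1 3 / 4 7 3 8 1 6 9 5 2 / 1 6 5 4 2 9 3 8 7 / 8 9 2 3 7 5 1 4 6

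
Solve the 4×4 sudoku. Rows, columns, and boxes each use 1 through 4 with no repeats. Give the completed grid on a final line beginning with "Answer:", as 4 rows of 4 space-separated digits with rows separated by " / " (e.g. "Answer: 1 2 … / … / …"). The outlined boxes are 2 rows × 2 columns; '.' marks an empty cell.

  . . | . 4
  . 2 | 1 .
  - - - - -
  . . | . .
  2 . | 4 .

Step 1. [r2c4∈{3}] r2c4 is down to just 3, so r2c4=3.
Step 2. [r4c2∈{1,3}] in row 4, 3 fits only at r4c2 ⇒ r4c2=3.
Step 3. [r3c2∈{1,4}] 4 has one home in col 2: r3c2, so r3c2=4.
Step 4. [r3c4∈{1,2}] col 4 places 2 nowhere but r3c4. So r3c4=2.
Step 5. [r3c1∈{1}] r3c1 has the single candidate 1. So r3c1=1.
Step 6. [r1c3∈{2}] r1c3 has the single candidate 2. So r1c3=2.
Step 7. [r2c1∈{4}] r2c1 is down to just 4 ⇒ r2c1=4.
Step 8. [r1c1∈{3}] r1c1's peers cover all but 3. So r1c1=3.
Step 9. [r3c3∈{3}] r3c3 has the single candidate 3 ⇒ r3c3=3.
Step 10. [r1c2∈{1}] nothing but 1 survives at r1c2. So r1c2=1.
Step 11. [r4c4∈{1}] only 1 remains possible at r4c4, so r4c4=1.

Answer: 3 1 2 4 / 4 2 1 3 / 1 4 3 2 / 2 3 4 1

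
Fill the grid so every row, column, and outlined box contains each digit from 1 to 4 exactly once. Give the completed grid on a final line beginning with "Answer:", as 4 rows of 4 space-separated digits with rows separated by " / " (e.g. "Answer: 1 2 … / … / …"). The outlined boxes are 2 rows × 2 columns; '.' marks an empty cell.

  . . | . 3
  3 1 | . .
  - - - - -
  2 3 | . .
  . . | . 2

Step 1. [r1c3∈{1,2,4}] row 1 places 1 nowhere but r1c3 ⇒ r1c3=1.
Step 2. [r3c3∈{4}] r3c3's peers cover all but 4 ⇒ r3c3=4.
Step 3. [r4c2∈{4}] r4c2 has the single candidate 4 ⇒ r4c2=4.
Step 4. [r1c1∈{4}] nothing but 4 survives at r1c1. So r1c1=4.
Step 5. [r4c3∈{3}] nothing but 3 survives at r4c3 ⇒ r4c3=3.
Step 6. [r2c4∈{4}] r2c4's peers cover all but 4. So r2c4=4.
Step 7. [r2c3∈{2}] r2c3 has the single candidate 2. So r2c3=2.
Step 8. [r1c2∈{2}] r1c2 is down to just 2 ⇒ r1c2=2.
Step 9. [r4c1∈{1}] only 1 remains possible at r4c1, so r4c1=1.
Step 10. [r3c4∈{1}] r3c4 is down to just 1 ⇒ r3c4=1.

Answer: 4 2 1 3 / 3 1 2 4 / 2 3 4 1 / 1 4 3 2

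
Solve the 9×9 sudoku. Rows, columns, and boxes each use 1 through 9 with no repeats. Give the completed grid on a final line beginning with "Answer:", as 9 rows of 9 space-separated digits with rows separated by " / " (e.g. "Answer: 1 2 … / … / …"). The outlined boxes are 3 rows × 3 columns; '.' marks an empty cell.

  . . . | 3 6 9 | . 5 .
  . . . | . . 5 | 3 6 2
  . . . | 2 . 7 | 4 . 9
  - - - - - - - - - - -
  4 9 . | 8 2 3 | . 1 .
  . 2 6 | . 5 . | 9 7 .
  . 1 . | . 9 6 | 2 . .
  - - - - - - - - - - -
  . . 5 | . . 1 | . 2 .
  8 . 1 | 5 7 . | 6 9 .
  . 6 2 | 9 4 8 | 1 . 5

Step 1. [r6c3∈{3,7,8}] across box 4, 8 lands solely at r6c3 ⇒ r6c3=8.
Step 2. [r9c1∈{3,7}] r9c1 is the only open cell in row 9 admitting 7 ⇒ r9c1=7.
Step 3. [r2c4∈{1,4}] across box 2, 4 lands solely at r2c4 ⇒ r2c4=4.
Step 4. [r5c9∈{3,4,8}] r5c9 is the only open cell in row 5 admitting 8, so r5c9=8.
Step 5. [r3c8∈{8}] r3c8's peers cover all but 8 ⇒ r3c8=8.
Step 6. [r1c7∈{7}] only 7 remains possible at r1c7, so r1c7=7.
Step 7. [r9c8∈{3}] r9c8's peers cover all but 3, so r9c8=3.
Step 8. [r8c2∈{3,4}] 3 has one home in row 8: r8c2. So r8c2=3.
Step 9. [r3c1∈{1,3,5,6}] in row 3, 6 fits only at r3c1 ⇒ r3c1=6.
Step 10. [r8c9∈{4}] r8c9 is down to just 4, so r8c9=4.
Step 11. [r2c5∈{1,8}] across col 5, 8 lands solely at r2c5, so r2c5=8.
Step 12. [r2c1∈{1,9}] in row 2, 1 fits only at r2c1 ⇒ r2c1=1.
Step 13. [r6c1∈{3,5}] row 6 places 5 nowhere but r6c1. So r6c1=5.
Step 14. [r2c3∈{7,9}] row 2 places 9 nowhere but r2c3. So r2c3=9.
Step 15. [r1c3∈{4}] r1c3's peers cover all but 4. So r1c3=4.
Step 16. [r4c3∈{7}] r4c3's peers cover all but 7, so r4c3=7.
Step 17. [r3c3∈{3}] only 3 remains possible at r3c3, so r3c3=3.
Step 18. [r6c9∈{3}] nothing but 3 survives at r6c9, so r6c9=3.
Step 19. [r7c1∈{9}] only 9 remains possible at r7c1 ⇒ r7c1=9.
Step 20. [r5c6∈{4}] r5c6 has the single candidate 4, so r5c6=4.
Step 21. [r2c2∈{7}] nothing but 7 survives at r2c2. So r2c2=7.
Step 22. [r1c1∈{2}] only 2 remains possible at r1c1 ⇒ r1c1=2.
Step 23. [r5c1∈{3}] r5c1 has the single candidate 3 ⇒ r5c1=3.
Step 24. [r7c9∈{7}] r7c9 is down to just 7 ⇒ r7c9=7.
Step 25. [r6c8∈{4}] r6c8 is down to just 4 ⇒ r6c8=4.
Step 26. [r5c4∈{1}] r5c4 has the single candidate 1. So r5c4=1.
Step 27. [r4c7∈{5}] r4c7's peers cover all but 5, so r4c7=5.
Step 28. [r1c2∈{8}] nothing but 8 survives at r1c2, so r1c2=8.
Step 29. [r4c9∈{6}] nothing but 6 survives at r4c9, so r4c9=6.
Step 30. [r7c7∈{8}] r7c7's peers cover all but 8. So r7c7=8.
Step 31. [r3c5∈{1}] r3c5 has the single candidate 1, so r3c5=1.
Step 32. [r7c4∈{6}] r7c4 is down to just 6, so r7c4=6.
Step 33. [r7c2∈{4}] nothing but 4 survives at r7c2. So r7c2=4.
Step 34. [r7c5∈{3}] only 3 remains possible at r7c5, so r7c5=3.
Step 35. [r1c9∈{1}] only 1 remains possible at r1c9. So r1c9=1.
Step 36. [r8c6∈{2}] only 2 remains possible at r8c6, so r8c6=2.
Step 37. [r6c4∈{7}] only 7 remains possible at r6c4 ⇒ r6c4=7.
Step 38. [r3c2∈{5}] r3c2 has the single candidate 5, so r3c2=5.

Answer: 2 8 4 3 6 9 7 5 1 / 1 7 9 4 8 5 3 6 2 / 6 5 3 2 1 7 4 8 9 / 4 9 7 8 2 3 5 1 6 / 3 2 6 1 5 4 9 7 8 / 5 1 8 7 9 6 2 4 3 / 9 4 5 6 3 1 8 2 7 / 8 3 1 5 7 2 6 9 4 / 7 6 2 9 4 8 1 3 5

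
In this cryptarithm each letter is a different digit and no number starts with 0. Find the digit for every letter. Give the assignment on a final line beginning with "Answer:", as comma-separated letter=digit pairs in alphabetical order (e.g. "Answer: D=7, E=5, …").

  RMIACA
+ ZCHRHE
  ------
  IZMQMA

Step 1. [col 1: A + E ≡ A (mod 10)] column 1 reads A+E+carry(0)=A with nothing yet; with all letters distinct, none taken yet, the only value for E is 0. So E=0.
Step 2. [col 1: A + E ≡ A (mod 10)] several values work for A in column 1 (A + E ≡ A (mod 10), carry-in 0); try A=6, so A=6.
Step 3. [col 2: C + H ≡ M (mod 10)] several values work for M in column 2 (C + H ≡ M (mod 10), carry-in 0); try M=3. So M=3.
Step 4. [col 2: C + H ≡ M (mod 10)] H=5 is one option consistent with column 2 (C + H ≡ M (mod 10), carry-in 0) — take it ⇒ H=5.
Step 5. [col 2: C + H ≡ M (mod 10)] from column 2 (H=5, M=3, carry-in 0, digits 0,3,5,6 already taken and all letters distinct): C must equal 8, so C=8.
Step 6. [col 3: A + R ≡ Q (mod 10)] Q=1 is one option consistent with column 3 (A + R ≡ Q (mod 10), carry-in 1) — take it. So Q=1.
Step 7. [col 3: A + R ≡ Q (mod 10)] column 3: given A=6, Q=1, carry-in 1, and digits 0,1,3,5,6,8 already taken and all letters distinct, A+R≡Q (mod 10) forces R=4. So R=4.
Step 8. [col 4: I + H ≡ M (mod 10)] from column 4 (H=5, M=3, carry-in 1, digits 0,1,3,4,5,6,8 already taken and all letters distinct): I must equal 7, so I=7.
Step 9. [col 5: M + C ≡ Z (mod 10)] column 5: given M=3, C=8, carry-in 1, and digits 0,1,3,4,5,6,7,8 already taken and all letters distinct, M+C≡Z (mod 10) forces Z=2, so Z=2.

Answer: A=6, C=8, E=0, H=5, I=7, M=3, Q=1, R=4, Z=2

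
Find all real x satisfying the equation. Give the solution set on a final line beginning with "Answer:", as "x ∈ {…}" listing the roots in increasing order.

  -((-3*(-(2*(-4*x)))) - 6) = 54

Step 1. [-((-3*(-(2*(-4*x)))) - 6) = 54] flip signs both sides ⇒ neg: (-3*(-(2*(-4*x)))) - 6 = -54.
Step 2. [(-3*(-(2*(-4*x)))) - 6 = -54] 6 comes off first (add 6). So sub: -3*(-(2*(-4*x))) = -48.
Step 3. [-3*(-(2*(-4*x))) = -48] -3·(inner) — divide through by -3, so div: -(2*(-4*x)) = 16.
Step 4. [-(2*(-4*x)) = 16] LHS negated; negate both sides. So neg: 2*(-4*x) = -16.
Step 5. [2*(-4*x) = -16] divide by the outer 2, so div: -4*x = -8.
Step 6. [-4*x = -8] leading coefficient -4: divide by -4, so div: x = 2.

Answer: x ∈ {2}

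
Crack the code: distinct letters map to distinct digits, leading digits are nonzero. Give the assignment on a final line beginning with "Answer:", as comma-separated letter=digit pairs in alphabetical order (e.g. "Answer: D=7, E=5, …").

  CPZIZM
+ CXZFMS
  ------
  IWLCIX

Step 1. [col 1: M + S ≡ X (mod 10)] column 1 (M + S ≡ X (mod 10), carry-in 0) doesn't pin S yet; pick S=2 and continue ⇒ S=2.
Step 2. [col 1: M + S ≡ X (mod 10)] M=1 is one option consistent with column 1 (M + S ≡ X (mod 10), carry-in 0) — take it. So M=1.
Step 3. [col 1: M + S ≡ X (mod 10)] column 1: given M=1, S=2, carry-in 0, and digits 1,2 already taken and all letters distinct, M+S≡X (mod 10) forces X=3. So X=3.
Step 4. [col 2: Z + M ≡ I (mod 10)] several values work for I in column 2 (Z + M ≡ I (mod 10), carry-in 0); try I=9 ⇒ I=9.
Step 5. [col 2: Z + M ≡ I (mod 10)] from column 2 (M=1, I=9, carry-in 0, digits 1,2,3,9 already taken and all letters distinct): Z must equal 8. So Z=8.
Step 6. [col 3: I + F ≡ C (mod 10)] several values work for F in column 3 (I + F ≡ C (mod 10), carry-in 0); try F=5, so F=5.
Step 7. [col 3: I + F ≡ C (mod 10)] column 3 reads I+F+carry(0)=C with I=9, F=5; with digits 1,2,3,5,8,9 already taken and all letters distinct, the only value for C is 4 ⇒ C=4.
Step 8. [col 4: Z + Z ≡ L (mod 10)] from column 4 (Z=8, carry-in 1, digits 1,2,3,4,5,8,9 already taken and all letters distinct): L must equal 7, so L=7.
Step 9. [col 5: P + X ≡ W (mod 10)] from column 5 (X=3, carry-in 1, digits 1,2,3,4,5,7,8,9 already taken and all letters distinct): P must equal 6 ⇒ P=6.
Step 10. [col 5: P + X ≡ W (mod 10)] column 5 reads P+X+carry(1)=W with P=6, X=3; with digits 1,2,3,4,5,6,7,8,9 already taken and all letters distinct, the only value for W is 0, so W=0.

Answer: C=4, F=5, I=9, L=7, M=1, P=6, S=2, W=0, X=3, Z=8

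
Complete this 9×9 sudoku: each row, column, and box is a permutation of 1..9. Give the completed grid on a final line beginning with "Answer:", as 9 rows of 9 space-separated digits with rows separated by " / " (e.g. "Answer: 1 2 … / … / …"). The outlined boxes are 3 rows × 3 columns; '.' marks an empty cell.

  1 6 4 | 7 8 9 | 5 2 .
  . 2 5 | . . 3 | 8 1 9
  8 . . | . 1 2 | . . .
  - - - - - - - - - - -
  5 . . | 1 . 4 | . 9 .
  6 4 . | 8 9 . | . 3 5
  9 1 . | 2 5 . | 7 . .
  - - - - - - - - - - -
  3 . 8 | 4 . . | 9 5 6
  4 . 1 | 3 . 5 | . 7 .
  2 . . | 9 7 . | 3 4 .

Step 1. [r8c7∈{2}] r8c7 is down to just 2, so r8c7=2.
Step 2. [r3c9∈{3,4,7}] r3c9 is the only open cell in col 9 admitting 7, so r3c9=7.
Step 3. [r6c3∈{3}] r6c3 has the single candidate 3. So r6c3=3.
Step 4. [r8c5∈{6}] nothing but 6 survives at r8c5. So r8c5=6.
Step 5. [r6c8∈{6,8}] col 8 places 8 nowhere but r6c8, so r6c8=8.
Step 6. [r3c8∈{6}] only 6 remains possible at r3c8. So r3c8=6.
Step 7. [r9c9∈{1,8}] across col 9, 1 lands solely at r9c9, so r9c9=1.
Step 8. [r5c3∈{2,7}] row 5 places 2 nowhere but r5c3. So r5c3=2.
Step 9. [r4c2∈{7,8}] in row 4, 8 fits only at r4c2, so r4c2=8.
Step 10. [r3c2∈{3,9}] in row 3, 3 fits only at r3c2, so r3c2=3.
Step 11. [r6c6∈{6}] r6c6's peers cover all but 6, so r6c6=6.
Step 12. [r2c4∈{6}] only 6 remains possible at r2c4 ⇒ r2c4=6.
Step 13. [r3c4∈{5}] r3c4's peers cover all but 5 ⇒ r3c4=5.
Step 14. [r2c1∈{7}] nothing but 7 survives at r2c1. So r2c1=7.
Step 15. [r3c3∈{9}] r3c3's peers cover all but 9 ⇒ r3c3=9.
Step 16. [r7c5∈{2}] nothing but 2 survives at r7c5. So r7c5=2.
Step 17. [r4c7∈{6}] r4c7's peers cover all but 6. So r4c7=6.
Step 18. [r8c2∈{9}] nothing but 9 survives at r8c2. So r8c2=9.
Step 19. [r3c7∈{4}] r3c7 is down to just 4. So r3c7=4.
Step 20. [r9c3∈{6}] nothing but 6 survives at r9c3, so r9c3=6.
Step 21. [r6c9∈{4}] r6c9's peers cover all but 4 ⇒ r6c9=4.
Step 22. [r5c6∈{7}] r5c6 is down to just 7, so r5c6=7.
Step 23. [r9c2∈{5}] r9c2 is down to just 5, so r9c2=5.
Step 24. [r5c7∈{1}] r5c7's peers cover all but 1, so r5c7=1.
Step 25. [r4c9∈{2}] nothing but 2 survives at r4c9, so r4c9=2.
Step 26. [r9c6∈{8}] r9c6 is down to just 8. So r9c6=8.
Step 27. [r7c2∈{7}] r7c2's peers cover all but 7. So r7c2=7.
Step 28. [r8c9∈{8}] r8c9 is down to just 8, so r8c9=8.
Step 29. [r1c9∈{3}] r1c9 is down to just 3, so r1c9=3.
Step 30. [r4c5∈{3}] nothing but 3 survives at r4c5, so r4c5=3.
Step 31. [r4c3∈{7}] nothing but 7 survives at r4c3, so r4c3=7.
Step 32. [r2c5∈{4}] r2c5's peers cover all but 4, so r2c5=4.
Step 33. [r7c6∈{1}] nothing but 1 survives at r7c6. So r7c6=1.

Answer: 1 6 4 7 8 9 5 2 3 / 7 2 5 6 4 3 8 1 9 / 8 3 9 5 1 2 4 6 7 / 5 8 7 1 3 4 6 9 2 / 6 4 2 8 9 7 1 3 5 / 9 1 3 2 5 6 7 8 4 / 3 7 8 4 2 1 9 5 6 / 4 9 1 3 6 5 2 7 8 / 2 5 6 9 7 8 3 4 1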